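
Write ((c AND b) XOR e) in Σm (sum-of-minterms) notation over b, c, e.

Σm(1, 3, 5, 6) = (NOT b AND NOT c AND e) OR (NOT b AND c AND e) OR (b AND NOT c AND e) OR (b AND c AND NOT e)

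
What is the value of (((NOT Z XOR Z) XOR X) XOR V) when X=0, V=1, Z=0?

Substituting: (((NOT 0 XOR 0) XOR 0) XOR 1)
= 0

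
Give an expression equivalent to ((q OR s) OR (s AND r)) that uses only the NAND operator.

((((q NAND q) NAND (s NAND s)) NAND ((q NAND q) NAND (s NAND s))) NAND (((s NAND r) NAND (s NAND r)) NAND ((s NAND r) NAND (s NAND r))))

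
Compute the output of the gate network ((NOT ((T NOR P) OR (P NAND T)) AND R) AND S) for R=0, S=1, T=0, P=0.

Substituting: ((NOT ((0 NOR 0) OR (0 NAND 0)) AND 0) AND 1)
= 0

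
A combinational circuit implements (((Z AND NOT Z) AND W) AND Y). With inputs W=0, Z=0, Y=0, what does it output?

Substituting: (((0 AND NOT 0) AND 0) AND 0)
= 0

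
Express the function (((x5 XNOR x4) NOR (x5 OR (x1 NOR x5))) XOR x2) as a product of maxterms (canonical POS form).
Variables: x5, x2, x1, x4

ΠM(0, 1, 2, 7, 8, 9, 10, 11) = (x5 OR x2 OR x1 OR x4) AND (x5 OR x2 OR x1 OR NOT x4) AND (x5 OR x2 OR NOT x1 OR x4) AND (x5 OR NOT x2 OR NOT x1 OR NOT x4) AND (NOT x5 OR x2 OR x1 OR x4) AND (NOT x5 OR x2 OR x1 OR NOT x4) AND (NOT x5 OR x2 OR NOT x1 OR x4) AND (NOT x5 OR x2 OR NOT x1 OR NOT x4)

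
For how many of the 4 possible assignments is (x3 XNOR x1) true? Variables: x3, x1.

Satisfying assignments: (0,0), (1,1)
Count: 2 out of 4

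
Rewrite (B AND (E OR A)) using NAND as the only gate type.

((B NAND ((E NAND E) NAND (A NAND A))) NAND (B NAND ((E NAND E) NAND (A NAND A))))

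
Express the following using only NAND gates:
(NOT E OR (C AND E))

(((E NAND E) NAND (E NAND E)) NAND (((C NAND E) NAND (C NAND E)) NAND ((C NAND E) NAND (C NAND E))))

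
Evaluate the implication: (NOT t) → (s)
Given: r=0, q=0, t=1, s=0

Antecedent (NOT t) = 0; consequent (s) = 0.
0 → 0 = 1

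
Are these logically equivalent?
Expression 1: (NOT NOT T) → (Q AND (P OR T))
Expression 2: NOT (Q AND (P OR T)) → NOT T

Yes, Contrapositive is always equivalent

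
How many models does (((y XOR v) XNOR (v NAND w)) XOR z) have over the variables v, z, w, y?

Satisfying assignments: (0,0,0,1), (0,0,1,1), (0,1,0,0), (0,1,1,0), (1,0,0,0), (1,0,1,1), (1,1,0,1), (1,1,1,0)
Count: 8 out of 16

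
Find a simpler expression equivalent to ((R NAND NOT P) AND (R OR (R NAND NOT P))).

By absorption (E AND (E OR v) = E):
= (R NAND NOT P)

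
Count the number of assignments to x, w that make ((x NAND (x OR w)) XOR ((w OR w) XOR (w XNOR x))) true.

No assignment satisfies the expression.
Count: 0 out of 4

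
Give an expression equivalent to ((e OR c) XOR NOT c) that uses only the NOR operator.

((((((e NOR c) NOR (e NOR c)) NOR (c NOR c)) NOR (((e NOR c) NOR (e NOR c)) NOR (c NOR c))) NOR ((((e NOR c) NOR (e NOR c)) NOR (c NOR c)) NOR (((e NOR c) NOR (e NOR c)) NOR (c NOR c)))) NOR ((((((e NOR c) NOR (e NOR c)) NOR ((e NOR c) NOR (e NOR c))) NOR ((c NOR c) NOR (c NOR c))) NOR ((((e NOR c) NOR (e NOR c)) NOR ((e NOR c) NOR (e NOR c))) NOR ((c NOR c) NOR (c NOR c)))) NOR (((((e NOR c) NOR (e NOR c)) NOR ((e NOR c) NOR (e NOR c))) NOR ((c NOR c) NOR (c NOR c))) NOR ((((e NOR c) NOR (e NOR c)) NOR ((e NOR c) NOR (e NOR c))) NOR ((c NOR c) NOR (c NOR c))))))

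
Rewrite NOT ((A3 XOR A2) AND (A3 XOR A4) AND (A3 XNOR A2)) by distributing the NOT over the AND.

NOT (A3 XOR A2) OR NOT (A3 XOR A4) OR NOT (A3 XNOR A2)
De Morgan's: NOT(AND of terms) = OR of negations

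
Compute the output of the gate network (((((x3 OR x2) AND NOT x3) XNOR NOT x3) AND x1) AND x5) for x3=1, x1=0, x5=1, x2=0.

Substituting: (((((1 OR 0) AND NOT 1) XNOR NOT 1) AND 0) AND 1)
= 0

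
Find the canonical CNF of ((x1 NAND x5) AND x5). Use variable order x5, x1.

(x5 OR x1) AND (x5 OR NOT x1) AND (NOT x5 OR NOT x1)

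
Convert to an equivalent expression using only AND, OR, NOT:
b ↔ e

(b AND e) OR (NOT b AND NOT e)
(Biconditional = both true or both false)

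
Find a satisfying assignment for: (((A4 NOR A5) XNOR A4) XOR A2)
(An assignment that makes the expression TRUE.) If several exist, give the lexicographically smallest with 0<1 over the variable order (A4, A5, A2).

A4=0, A5=0, A2=1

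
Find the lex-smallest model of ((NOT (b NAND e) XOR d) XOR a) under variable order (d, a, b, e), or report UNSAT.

d=0, a=0, b=1, e=1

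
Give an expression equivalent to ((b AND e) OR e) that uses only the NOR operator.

((((b NOR b) NOR (e NOR e)) NOR e) NOR (((b NOR b) NOR (e NOR e)) NOR e))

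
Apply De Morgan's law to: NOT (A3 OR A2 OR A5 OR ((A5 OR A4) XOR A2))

NOT A3 AND NOT A2 AND NOT A5 AND NOT ((A5 OR A4) XOR A2)
De Morgan's: NOT(OR of terms) = AND of negations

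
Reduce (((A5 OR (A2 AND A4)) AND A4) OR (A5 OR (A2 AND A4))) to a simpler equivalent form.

By absorption (E OR (E AND v) = E):
= (A5 OR (A2 AND A4))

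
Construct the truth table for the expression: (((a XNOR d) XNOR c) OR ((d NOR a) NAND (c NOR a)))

c | a | d | Output
------------------
0 | 0 | 0 | 0
0 | 0 | 1 | 1
0 | 1 | 0 | 1
0 | 1 | 1 | 1
1 | 0 | 0 | 1
1 | 0 | 1 | 1
1 | 1 | 0 | 1
1 | 1 | 1 | 1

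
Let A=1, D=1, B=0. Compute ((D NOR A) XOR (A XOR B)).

Substituting: ((1 NOR 1) XOR (1 XOR 0))
= 1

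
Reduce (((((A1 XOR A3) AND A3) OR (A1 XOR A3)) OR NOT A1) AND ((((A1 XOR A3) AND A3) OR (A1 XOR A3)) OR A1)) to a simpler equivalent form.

By distribution ((E OR v) AND (E OR NOT v) = E) then absorption (E OR (E AND v) = E):
= (A1 XOR A3)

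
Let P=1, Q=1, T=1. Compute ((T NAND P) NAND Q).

Substituting: ((1 NAND 1) NAND 1)
= 1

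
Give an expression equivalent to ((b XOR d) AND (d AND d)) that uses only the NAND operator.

((((b NAND (b NAND d)) NAND (d NAND (b NAND d))) NAND ((d NAND d) NAND (d NAND d))) NAND (((b NAND (b NAND d)) NAND (d NAND (b NAND d))) NAND ((d NAND d) NAND (d NAND d))))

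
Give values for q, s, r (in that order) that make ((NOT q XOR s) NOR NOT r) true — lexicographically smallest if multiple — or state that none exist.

q=0, s=1, r=1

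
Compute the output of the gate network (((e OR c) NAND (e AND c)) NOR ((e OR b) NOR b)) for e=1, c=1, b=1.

Substituting: (((1 OR 1) NAND (1 AND 1)) NOR ((1 OR 1) NOR 1))
= 1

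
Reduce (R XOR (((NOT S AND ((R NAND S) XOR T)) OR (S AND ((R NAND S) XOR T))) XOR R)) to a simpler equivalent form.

By XOR self-cancellation ((E XOR v) XOR v = E) then distribution ((E AND v) OR (E AND NOT v) = E):
= ((R NAND S) XOR T)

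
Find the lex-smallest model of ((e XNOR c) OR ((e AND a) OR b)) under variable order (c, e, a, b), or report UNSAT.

c=0, e=0, a=0, b=0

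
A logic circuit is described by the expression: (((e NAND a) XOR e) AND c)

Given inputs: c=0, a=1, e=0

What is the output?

Substituting: (((0 NAND 1) XOR 0) AND 0)
= 0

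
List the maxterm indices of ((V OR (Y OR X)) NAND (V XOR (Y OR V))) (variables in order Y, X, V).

ΠM(4, 6) = (NOT Y OR X OR V) AND (NOT Y OR NOT X OR V)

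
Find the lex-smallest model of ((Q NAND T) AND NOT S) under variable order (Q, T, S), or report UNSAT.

Q=0, T=0, S=0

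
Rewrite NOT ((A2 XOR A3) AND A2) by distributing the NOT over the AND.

NOT (A2 XOR A3) OR NOT A2
De Morgan's: NOT(AND of terms) = OR of negations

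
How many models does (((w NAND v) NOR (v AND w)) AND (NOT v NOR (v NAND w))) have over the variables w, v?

No assignment satisfies the expression.
Count: 0 out of 4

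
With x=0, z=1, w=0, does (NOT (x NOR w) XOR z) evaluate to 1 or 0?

Substituting: (NOT (0 NOR 0) XOR 1)
= 1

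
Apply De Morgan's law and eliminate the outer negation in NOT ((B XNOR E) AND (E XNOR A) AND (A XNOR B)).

NOT (B XNOR E) OR NOT (E XNOR A) OR NOT (A XNOR B)
De Morgan's: NOT(AND of terms) = OR of negations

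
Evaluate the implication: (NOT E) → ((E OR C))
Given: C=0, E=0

Antecedent (NOT E) = 1; consequent ((E OR C)) = 0.
1 → 0 = 0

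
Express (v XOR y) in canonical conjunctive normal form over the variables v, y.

(v OR y) AND (NOT v OR NOT y)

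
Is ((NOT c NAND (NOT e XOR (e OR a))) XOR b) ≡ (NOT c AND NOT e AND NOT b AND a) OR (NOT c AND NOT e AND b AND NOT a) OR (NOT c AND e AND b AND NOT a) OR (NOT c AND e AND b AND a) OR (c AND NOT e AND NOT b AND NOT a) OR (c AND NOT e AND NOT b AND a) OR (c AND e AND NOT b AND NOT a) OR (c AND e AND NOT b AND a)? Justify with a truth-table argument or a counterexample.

Yes, they are equivalent — the two output columns agree on all 16 assignments:
c | e | b | a | Expression 1 | Expression 2
-------------------------------------------
0 | 0 | 0 | 0 | 0 | 0
0 | 0 | 0 | 1 | 1 | 1
0 | 0 | 1 | 0 | 1 | 1
0 | 0 | 1 | 1 | 0 | 0
0 | 1 | 0 | 0 | 0 | 0
0 | 1 | 0 | 1 | 0 | 0
0 | 1 | 1 | 0 | 1 | 1
0 | 1 | 1 | 1 | 1 | 1
1 | 0 | 0 | 0 | 1 | 1
1 | 0 | 0 | 1 | 1 | 1
1 | 0 | 1 | 0 | 0 | 0
1 | 0 | 1 | 1 | 0 | 0
1 | 1 | 0 | 0 | 1 | 1
1 | 1 | 0 | 1 | 1 | 1
1 | 1 | 1 | 0 | 0 | 0
1 | 1 | 1 | 1 | 0 | 0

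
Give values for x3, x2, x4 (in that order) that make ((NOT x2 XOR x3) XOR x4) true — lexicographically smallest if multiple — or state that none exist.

x3=0, x2=0, x4=0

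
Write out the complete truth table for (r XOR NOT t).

t | r | Output
--------------
0 | 0 | 1
0 | 1 | 0
1 | 0 | 0
1 | 1 | 1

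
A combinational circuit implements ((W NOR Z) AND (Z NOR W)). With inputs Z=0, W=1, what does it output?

Substituting: ((1 NOR 0) AND (0 NOR 1))
= 0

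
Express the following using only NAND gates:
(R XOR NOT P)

((R NAND (R NAND (P NAND P))) NAND ((P NAND P) NAND (R NAND (P NAND P))))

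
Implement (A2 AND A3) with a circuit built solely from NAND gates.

((A2 NAND A3) NAND (A2 NAND A3))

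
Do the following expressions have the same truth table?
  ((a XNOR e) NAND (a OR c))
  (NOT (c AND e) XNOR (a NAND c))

No. Counterexample: with c=0, a=1, e=1, Expression 1 = 0 but Expression 2 = 1.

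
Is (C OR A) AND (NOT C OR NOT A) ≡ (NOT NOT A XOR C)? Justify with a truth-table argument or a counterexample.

Yes, they are equivalent — the two output columns agree on all 4 assignments:
C | A | Expression 1 | Expression 2
-----------------------------------
0 | 0 | 0 | 0
0 | 1 | 1 | 1
1 | 0 | 1 | 1
1 | 1 | 0 | 0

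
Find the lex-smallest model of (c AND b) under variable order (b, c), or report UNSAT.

b=1, c=1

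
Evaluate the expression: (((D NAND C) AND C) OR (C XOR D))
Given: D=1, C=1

Substituting: (((1 NAND 1) AND 1) OR (1 XOR 1))
= 0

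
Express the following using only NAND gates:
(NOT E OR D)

(((E NAND E) NAND (E NAND E)) NAND (D NAND D))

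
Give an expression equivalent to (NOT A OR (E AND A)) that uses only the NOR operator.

(((A NOR A) NOR ((E NOR E) NOR (A NOR A))) NOR ((A NOR A) NOR ((E NOR E) NOR (A NOR A))))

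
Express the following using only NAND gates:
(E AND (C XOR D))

((E NAND ((C NAND (C NAND D)) NAND (D NAND (C NAND D)))) NAND (E NAND ((C NAND (C NAND D)) NAND (D NAND (C NAND D)))))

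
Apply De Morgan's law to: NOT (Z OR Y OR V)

NOT Z AND NOT Y AND NOT V
De Morgan's: NOT(OR of terms) = AND of negations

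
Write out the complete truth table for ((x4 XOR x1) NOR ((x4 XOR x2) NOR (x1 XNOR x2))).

x4 | x1 | x2 | Output
---------------------
0 | 0 | 0 | 1
0 | 0 | 1 | 1
0 | 1 | 0 | 0
0 | 1 | 1 | 0
1 | 0 | 0 | 0
1 | 0 | 1 | 0
1 | 1 | 0 | 1
1 | 1 | 1 | 1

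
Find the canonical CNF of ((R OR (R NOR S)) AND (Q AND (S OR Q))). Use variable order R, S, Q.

(R OR S OR Q) AND (R OR NOT S OR Q) AND (R OR NOT S OR NOT Q) AND (NOT R OR S OR Q) AND (NOT R OR NOT S OR Q)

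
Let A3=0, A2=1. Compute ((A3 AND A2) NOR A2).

Substituting: ((0 AND 1) NOR 1)
= 0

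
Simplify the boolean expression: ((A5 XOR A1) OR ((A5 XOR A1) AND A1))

By absorption (E OR (E AND v) = E):
= (A5 XOR A1)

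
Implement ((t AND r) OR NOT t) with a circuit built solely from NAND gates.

((((t NAND r) NAND (t NAND r)) NAND ((t NAND r) NAND (t NAND r))) NAND ((t NAND t) NAND (t NAND t)))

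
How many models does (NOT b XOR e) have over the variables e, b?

Satisfying assignments: (0,0), (1,1)
Count: 2 out of 4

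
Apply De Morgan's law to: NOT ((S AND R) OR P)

NOT (S AND R) AND NOT P
De Morgan's: NOT(OR of terms) = AND of negations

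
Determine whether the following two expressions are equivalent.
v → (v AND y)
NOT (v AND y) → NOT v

Yes, Contrapositive is always equivalent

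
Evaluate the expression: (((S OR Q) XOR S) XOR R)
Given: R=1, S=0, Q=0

Substituting: (((0 OR 0) XOR 0) XOR 1)
= 1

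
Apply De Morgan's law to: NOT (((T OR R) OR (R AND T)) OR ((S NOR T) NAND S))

NOT ((T OR R) OR (R AND T)) AND NOT ((S NOR T) NAND S)
De Morgan's: NOT(OR of terms) = AND of negations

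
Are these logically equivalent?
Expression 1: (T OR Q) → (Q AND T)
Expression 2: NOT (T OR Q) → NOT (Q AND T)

No, Inverse is not equivalent to original (counterexample: Q=0, T=1)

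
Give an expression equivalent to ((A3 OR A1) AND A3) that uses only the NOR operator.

((((A3 NOR A1) NOR (A3 NOR A1)) NOR ((A3 NOR A1) NOR (A3 NOR A1))) NOR (A3 NOR A3))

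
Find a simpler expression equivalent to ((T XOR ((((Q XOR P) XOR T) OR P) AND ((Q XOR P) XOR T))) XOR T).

By XOR self-cancellation ((E XOR v) XOR v = E) then absorption (E AND (E OR v) = E):
= ((Q XOR P) XOR T)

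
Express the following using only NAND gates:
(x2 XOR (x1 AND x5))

((x2 NAND (x2 NAND ((x1 NAND x5) NAND (x1 NAND x5)))) NAND (((x1 NAND x5) NAND (x1 NAND x5)) NAND (x2 NAND ((x1 NAND x5) NAND (x1 NAND x5)))))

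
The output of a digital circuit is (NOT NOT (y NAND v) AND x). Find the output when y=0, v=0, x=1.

Substituting: (NOT NOT (0 NAND 0) AND 1)
= 1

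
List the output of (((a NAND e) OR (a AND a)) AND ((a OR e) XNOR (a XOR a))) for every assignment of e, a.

e | a | Output
--------------
0 | 0 | 1
0 | 1 | 0
1 | 0 | 0
1 | 1 | 0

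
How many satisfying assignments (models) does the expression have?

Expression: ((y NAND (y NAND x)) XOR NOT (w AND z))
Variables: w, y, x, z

Satisfying assignments: (0,1,0,0), (0,1,0,1), (1,0,0,1), (1,0,1,1), (1,1,0,0), (1,1,1,1)
Count: 6 out of 16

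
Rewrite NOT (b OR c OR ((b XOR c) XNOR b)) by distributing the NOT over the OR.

NOT b AND NOT c AND NOT ((b XOR c) XNOR b)
De Morgan's: NOT(OR of terms) = AND of negations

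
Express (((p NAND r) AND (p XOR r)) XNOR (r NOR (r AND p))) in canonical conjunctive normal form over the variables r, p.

(r OR p) AND (NOT r OR p)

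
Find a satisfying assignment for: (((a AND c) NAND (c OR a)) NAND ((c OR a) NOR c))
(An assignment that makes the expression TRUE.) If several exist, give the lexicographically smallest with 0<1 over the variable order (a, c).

a=0, c=1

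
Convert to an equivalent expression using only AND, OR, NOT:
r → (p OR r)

NOT r OR (p OR r)
(Implication elimination: A → B = NOT A OR B)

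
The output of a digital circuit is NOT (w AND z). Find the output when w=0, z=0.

Substituting: NOT (0 AND 0)
= 1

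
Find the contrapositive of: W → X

Contrapositive: NOT X → NOT W
Note: A statement and its contrapositive are logically equivalent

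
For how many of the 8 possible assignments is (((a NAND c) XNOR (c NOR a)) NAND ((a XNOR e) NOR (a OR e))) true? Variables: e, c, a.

Satisfying assignments: (0,0,0), (0,0,1), (0,1,0), (0,1,1), (1,0,0), (1,0,1), (1,1,0), (1,1,1)
Count: 8 out of 8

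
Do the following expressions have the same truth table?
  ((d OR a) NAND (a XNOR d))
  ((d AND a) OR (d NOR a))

No. Counterexample: with a=0, d=1, Expression 1 = 1 but Expression 2 = 0.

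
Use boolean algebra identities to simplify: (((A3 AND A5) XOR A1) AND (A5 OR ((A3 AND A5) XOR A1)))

By absorption (E AND (E OR v) = E):
= ((A3 AND A5) XOR A1)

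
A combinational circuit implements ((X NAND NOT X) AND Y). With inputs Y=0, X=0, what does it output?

Substituting: ((0 NAND NOT 0) AND 0)
= 0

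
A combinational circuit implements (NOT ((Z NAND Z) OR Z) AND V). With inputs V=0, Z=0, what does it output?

Substituting: (NOT ((0 NAND 0) OR 0) AND 0)
= 0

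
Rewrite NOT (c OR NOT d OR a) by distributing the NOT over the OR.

NOT c AND d AND NOT a
De Morgan's: NOT(OR of terms) = AND of negations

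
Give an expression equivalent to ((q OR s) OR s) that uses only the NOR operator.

((((q NOR s) NOR (q NOR s)) NOR s) NOR (((q NOR s) NOR (q NOR s)) NOR s))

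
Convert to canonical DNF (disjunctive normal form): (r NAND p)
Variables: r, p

(NOT r AND NOT p) OR (NOT r AND p) OR (r AND NOT p)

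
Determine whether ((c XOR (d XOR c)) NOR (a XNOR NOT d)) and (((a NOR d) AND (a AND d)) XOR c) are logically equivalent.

No. Counterexample: with d=0, a=0, c=0, Expression 1 = 1 but Expression 2 = 0.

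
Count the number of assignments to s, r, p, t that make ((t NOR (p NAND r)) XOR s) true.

Satisfying assignments: (0,1,1,0), (1,0,0,0), (1,0,0,1), (1,0,1,0), (1,0,1,1), (1,1,0,0), (1,1,0,1), (1,1,1,1)
Count: 8 out of 16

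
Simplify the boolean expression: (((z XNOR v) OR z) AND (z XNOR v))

By absorption (E AND (E OR v) = E):
= (z XNOR v)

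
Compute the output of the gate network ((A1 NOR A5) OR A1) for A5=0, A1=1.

Substituting: ((1 NOR 0) OR 1)
= 1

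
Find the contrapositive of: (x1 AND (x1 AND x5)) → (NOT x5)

Contrapositive: x5 → NOT (x1 AND (x1 AND x5))
Note: A statement and its contrapositive are logically equivalent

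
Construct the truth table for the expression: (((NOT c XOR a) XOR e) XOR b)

a | e | c | b | Output
----------------------
0 | 0 | 0 | 0 | 1
0 | 0 | 0 | 1 | 0
0 | 0 | 1 | 0 | 0
0 | 0 | 1 | 1 | 1
0 | 1 | 0 | 0 | 0
0 | 1 | 0 | 1 | 1
0 | 1 | 1 | 0 | 1
0 | 1 | 1 | 1 | 0
1 | 0 | 0 | 0 | 0
1 | 0 | 0 | 1 | 1
1 | 0 | 1 | 0 | 1
1 | 0 | 1 | 1 | 0
1 | 1 | 0 | 0 | 1
1 | 1 | 0 | 1 | 0
1 | 1 | 1 | 0 | 0
1 | 1 | 1 | 1 | 1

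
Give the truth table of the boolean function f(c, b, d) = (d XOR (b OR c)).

c | b | d | Output
------------------
0 | 0 | 0 | 0
0 | 0 | 1 | 1
0 | 1 | 0 | 1
0 | 1 | 1 | 0
1 | 0 | 0 | 1
1 | 0 | 1 | 0
1 | 1 | 0 | 1
1 | 1 | 1 | 0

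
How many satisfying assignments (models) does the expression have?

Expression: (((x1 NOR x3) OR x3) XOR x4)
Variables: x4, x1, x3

Satisfying assignments: (0,0,0), (0,0,1), (0,1,1), (1,1,0)
Count: 4 out of 8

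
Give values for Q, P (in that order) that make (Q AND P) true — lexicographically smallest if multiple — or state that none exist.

Q=1, P=1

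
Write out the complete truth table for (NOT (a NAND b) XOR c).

c | b | a | Output
------------------
0 | 0 | 0 | 0
0 | 0 | 1 | 0
0 | 1 | 0 | 0
0 | 1 | 1 | 1
1 | 0 | 0 | 1
1 | 0 | 1 | 1
1 | 1 | 0 | 1
1 | 1 | 1 | 0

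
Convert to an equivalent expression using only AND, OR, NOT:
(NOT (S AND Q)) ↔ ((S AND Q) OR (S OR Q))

((NOT (S AND Q)) AND ((S AND Q) OR (S OR Q))) OR ((S AND Q) AND NOT ((S AND Q) OR (S OR Q)))
(Biconditional = both true or both false)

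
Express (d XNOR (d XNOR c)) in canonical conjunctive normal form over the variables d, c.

(d OR c) AND (NOT d OR c)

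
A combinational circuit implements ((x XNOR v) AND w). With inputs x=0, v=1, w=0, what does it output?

Substituting: ((0 XNOR 1) AND 0)
= 0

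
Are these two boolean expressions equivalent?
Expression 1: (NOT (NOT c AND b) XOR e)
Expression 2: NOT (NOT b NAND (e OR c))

No. Counterexample: with e=0, c=0, b=0, Expression 1 = 1 but Expression 2 = 0.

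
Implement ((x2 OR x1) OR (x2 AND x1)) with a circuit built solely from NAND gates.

((((x2 NAND x2) NAND (x1 NAND x1)) NAND ((x2 NAND x2) NAND (x1 NAND x1))) NAND (((x2 NAND x1) NAND (x2 NAND x1)) NAND ((x2 NAND x1) NAND (x2 NAND x1))))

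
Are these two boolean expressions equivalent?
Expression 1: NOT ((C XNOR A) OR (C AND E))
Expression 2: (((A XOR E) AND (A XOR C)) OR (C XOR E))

No. Counterexample: with C=0, E=1, A=0, Expression 1 = 0 but Expression 2 = 1.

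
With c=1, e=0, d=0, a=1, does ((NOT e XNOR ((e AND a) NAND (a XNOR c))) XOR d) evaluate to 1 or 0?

Substituting: ((NOT 0 XNOR ((0 AND 1) NAND (1 XNOR 1))) XOR 0)
= 1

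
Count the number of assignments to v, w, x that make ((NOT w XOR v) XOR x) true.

Satisfying assignments: (0,0,0), (0,1,1), (1,0,1), (1,1,0)
Count: 4 out of 8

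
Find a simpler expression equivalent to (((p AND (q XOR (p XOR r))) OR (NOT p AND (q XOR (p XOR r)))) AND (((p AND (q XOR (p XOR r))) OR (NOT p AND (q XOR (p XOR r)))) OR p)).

By absorption (E AND (E OR v) = E) then distribution ((E AND v) OR (E AND NOT v) = E):
= (q XOR (p XOR r))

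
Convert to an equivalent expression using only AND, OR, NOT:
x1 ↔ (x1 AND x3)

(x1 AND (x1 AND x3)) OR (NOT x1 AND NOT (x1 AND x3))
(Biconditional = both true or both false)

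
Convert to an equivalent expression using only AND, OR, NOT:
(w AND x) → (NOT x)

NOT (w AND x) OR (NOT x)
(Implication elimination: A → B = NOT A OR B)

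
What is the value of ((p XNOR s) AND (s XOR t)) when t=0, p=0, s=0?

Substituting: ((0 XNOR 0) AND (0 XOR 0))
= 0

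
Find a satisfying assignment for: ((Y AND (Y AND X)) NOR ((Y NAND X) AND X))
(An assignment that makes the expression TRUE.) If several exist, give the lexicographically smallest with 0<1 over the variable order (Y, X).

Y=0, X=0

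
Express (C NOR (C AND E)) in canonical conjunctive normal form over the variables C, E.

(NOT C OR E) AND (NOT C OR NOT E)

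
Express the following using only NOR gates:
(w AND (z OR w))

((w NOR w) NOR (((z NOR w) NOR (z NOR w)) NOR ((z NOR w) NOR (z NOR w))))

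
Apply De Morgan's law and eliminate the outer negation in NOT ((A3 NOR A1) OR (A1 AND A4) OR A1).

NOT (A3 NOR A1) AND NOT (A1 AND A4) AND NOT A1
De Morgan's: NOT(OR of terms) = AND of negations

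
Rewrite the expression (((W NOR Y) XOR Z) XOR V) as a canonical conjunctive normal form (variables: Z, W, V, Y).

(Z OR W OR V OR NOT Y) AND (Z OR W OR NOT V OR Y) AND (Z OR NOT W OR V OR Y) AND (Z OR NOT W OR V OR NOT Y) AND (NOT Z OR W OR V OR Y) AND (NOT Z OR W OR NOT V OR NOT Y) AND (NOT Z OR NOT W OR NOT V OR Y) AND (NOT Z OR NOT W OR NOT V OR NOT Y)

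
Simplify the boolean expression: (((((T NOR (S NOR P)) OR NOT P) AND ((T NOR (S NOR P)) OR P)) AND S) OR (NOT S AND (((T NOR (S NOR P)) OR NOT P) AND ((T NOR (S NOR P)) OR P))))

By distribution ((E AND v) OR (E AND NOT v) = E) then distribution ((E OR v) AND (E OR NOT v) = E):
= (T NOR (S NOR P))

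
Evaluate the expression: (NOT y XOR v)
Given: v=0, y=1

Substituting: (NOT 1 XOR 0)
= 0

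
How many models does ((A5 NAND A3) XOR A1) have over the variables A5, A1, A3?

Satisfying assignments: (0,0,0), (0,0,1), (1,0,0), (1,1,1)
Count: 4 out of 8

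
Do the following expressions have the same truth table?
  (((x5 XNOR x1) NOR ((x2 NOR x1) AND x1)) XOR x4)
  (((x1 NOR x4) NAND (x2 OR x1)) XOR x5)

No. Counterexample: with x1=0, x2=0, x4=0, x5=0, Expression 1 = 0 but Expression 2 = 1.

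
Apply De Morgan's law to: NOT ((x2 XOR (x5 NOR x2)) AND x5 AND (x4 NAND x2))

NOT (x2 XOR (x5 NOR x2)) OR NOT x5 OR NOT (x4 NAND x2)
De Morgan's: NOT(AND of terms) = OR of negations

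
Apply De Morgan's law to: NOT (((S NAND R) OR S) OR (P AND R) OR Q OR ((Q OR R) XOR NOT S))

NOT ((S NAND R) OR S) AND NOT (P AND R) AND NOT Q AND NOT ((Q OR R) XOR NOT S)
De Morgan's: NOT(OR of terms) = AND of negations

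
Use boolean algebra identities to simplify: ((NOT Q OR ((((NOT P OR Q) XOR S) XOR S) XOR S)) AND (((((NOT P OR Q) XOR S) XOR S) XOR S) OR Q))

By distribution ((E OR v) AND (E OR NOT v) = E) then XOR self-cancellation ((E XOR v) XOR v = E):
= ((NOT P OR Q) XOR S)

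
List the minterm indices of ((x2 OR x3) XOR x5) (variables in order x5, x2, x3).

Σm(1, 2, 3, 4) = (NOT x5 AND NOT x2 AND x3) OR (NOT x5 AND x2 AND NOT x3) OR (NOT x5 AND x2 AND x3) OR (x5 AND NOT x2 AND NOT x3)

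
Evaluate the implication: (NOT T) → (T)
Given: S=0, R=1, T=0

Antecedent (NOT T) = 1; consequent (T) = 0.
1 → 0 = 0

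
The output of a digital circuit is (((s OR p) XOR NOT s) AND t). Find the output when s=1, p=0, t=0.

Substituting: (((1 OR 0) XOR NOT 1) AND 0)
= 0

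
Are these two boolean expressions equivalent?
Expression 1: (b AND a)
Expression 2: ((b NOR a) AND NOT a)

No. Counterexample: with b=0, a=0, Expression 1 = 0 but Expression 2 = 1.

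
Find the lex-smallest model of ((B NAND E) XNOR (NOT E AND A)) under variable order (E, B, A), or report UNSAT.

E=0, B=0, A=1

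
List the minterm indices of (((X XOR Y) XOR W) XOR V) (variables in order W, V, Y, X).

Σm(1, 2, 4, 7, 8, 11, 13, 14) = (NOT W AND NOT V AND NOT Y AND X) OR (NOT W AND NOT V AND Y AND NOT X) OR (NOT W AND V AND NOT Y AND NOT X) OR (NOT W AND V AND Y AND X) OR (W AND NOT V AND NOT Y AND NOT X) OR (W AND NOT V AND Y AND X) OR (W AND V AND NOT Y AND X) OR (W AND V AND Y AND NOT X)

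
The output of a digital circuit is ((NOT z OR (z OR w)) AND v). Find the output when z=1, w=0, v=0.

Substituting: ((NOT 1 OR (1 OR 0)) AND 0)
= 0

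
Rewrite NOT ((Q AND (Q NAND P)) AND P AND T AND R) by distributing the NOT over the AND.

NOT (Q AND (Q NAND P)) OR NOT P OR NOT T OR NOT R
De Morgan's: NOT(AND of terms) = OR of negations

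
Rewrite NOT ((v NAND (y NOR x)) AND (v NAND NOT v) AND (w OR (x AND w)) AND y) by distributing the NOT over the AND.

NOT (v NAND (y NOR x)) OR NOT (v NAND NOT v) OR NOT (w OR (x AND w)) OR NOT y
De Morgan's: NOT(AND of terms) = OR of negations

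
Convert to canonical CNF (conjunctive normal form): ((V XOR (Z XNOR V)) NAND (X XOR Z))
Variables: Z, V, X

(Z OR V OR NOT X) AND (Z OR NOT V OR NOT X)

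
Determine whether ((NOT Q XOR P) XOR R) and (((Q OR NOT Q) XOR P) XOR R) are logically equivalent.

No. Counterexample: with Q=1, P=0, R=0, Expression 1 = 0 but Expression 2 = 1.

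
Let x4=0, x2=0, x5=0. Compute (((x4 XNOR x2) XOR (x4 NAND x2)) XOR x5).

Substituting: (((0 XNOR 0) XOR (0 NAND 0)) XOR 0)
= 0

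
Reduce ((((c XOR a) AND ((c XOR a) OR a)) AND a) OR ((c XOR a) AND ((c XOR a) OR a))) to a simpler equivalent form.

By absorption (E OR (E AND v) = E) then absorption (E AND (E OR v) = E):
= (c XOR a)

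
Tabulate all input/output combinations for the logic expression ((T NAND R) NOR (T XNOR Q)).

T | R | Q | Output
------------------
0 | 0 | 0 | 0
0 | 0 | 1 | 0
0 | 1 | 0 | 0
0 | 1 | 1 | 0
1 | 0 | 0 | 0
1 | 0 | 1 | 0
1 | 1 | 0 | 1
1 | 1 | 1 | 0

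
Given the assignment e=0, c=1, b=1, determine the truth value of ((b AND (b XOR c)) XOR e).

Substituting: ((1 AND (1 XOR 1)) XOR 0)
= 0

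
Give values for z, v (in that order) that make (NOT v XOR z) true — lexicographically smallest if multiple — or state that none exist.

z=0, v=0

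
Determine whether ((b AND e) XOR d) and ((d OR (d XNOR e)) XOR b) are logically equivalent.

No. Counterexample: with e=0, b=0, d=0, Expression 1 = 0 but Expression 2 = 1.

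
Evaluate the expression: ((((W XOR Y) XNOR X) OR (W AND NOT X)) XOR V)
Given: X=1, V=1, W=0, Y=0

Substituting: ((((0 XOR 0) XNOR 1) OR (0 AND NOT 1)) XOR 1)
= 1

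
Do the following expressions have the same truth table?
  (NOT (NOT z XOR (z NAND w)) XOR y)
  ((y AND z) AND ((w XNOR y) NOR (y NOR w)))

No. Counterexample: with w=0, z=0, y=0, Expression 1 = 1 but Expression 2 = 0.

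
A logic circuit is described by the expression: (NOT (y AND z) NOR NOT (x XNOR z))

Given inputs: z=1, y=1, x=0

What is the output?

Substituting: (NOT (1 AND 1) NOR NOT (0 XNOR 1))
= 0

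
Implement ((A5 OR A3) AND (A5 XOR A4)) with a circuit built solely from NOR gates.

((((A5 NOR A3) NOR (A5 NOR A3)) NOR ((A5 NOR A3) NOR (A5 NOR A3))) NOR (((((A5 NOR A4) NOR (A5 NOR A4)) NOR ((A5 NOR A4) NOR (A5 NOR A4))) NOR ((((A5 NOR A5) NOR (A4 NOR A4)) NOR ((A5 NOR A5) NOR (A4 NOR A4))) NOR (((A5 NOR A5) NOR (A4 NOR A4)) NOR ((A5 NOR A5) NOR (A4 NOR A4))))) NOR ((((A5 NOR A4) NOR (A5 NOR A4)) NOR ((A5 NOR A4) NOR (A5 NOR A4))) NOR ((((A5 NOR A5) NOR (A4 NOR A4)) NOR ((A5 NOR A5) NOR (A4 NOR A4))) NOR (((A5 NOR A5) NOR (A4 NOR A4)) NOR ((A5 NOR A5) NOR (A4 NOR A4)))))))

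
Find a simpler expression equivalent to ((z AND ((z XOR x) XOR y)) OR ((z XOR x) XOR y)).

By absorption (E OR (E AND v) = E):
= ((z XOR x) XOR y)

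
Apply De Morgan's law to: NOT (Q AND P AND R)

NOT Q OR NOT P OR NOT R
De Morgan's: NOT(AND of terms) = OR of negations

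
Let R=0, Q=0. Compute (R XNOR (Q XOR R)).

Substituting: (0 XNOR (0 XOR 0))
= 1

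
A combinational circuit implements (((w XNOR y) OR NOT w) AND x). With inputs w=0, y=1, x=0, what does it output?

Substituting: (((0 XNOR 1) OR NOT 0) AND 0)
= 0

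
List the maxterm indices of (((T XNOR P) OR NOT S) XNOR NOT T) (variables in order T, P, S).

ΠM(3, 4, 6, 7) = (T OR NOT P OR NOT S) AND (NOT T OR P OR S) AND (NOT T OR NOT P OR S) AND (NOT T OR NOT P OR NOT S)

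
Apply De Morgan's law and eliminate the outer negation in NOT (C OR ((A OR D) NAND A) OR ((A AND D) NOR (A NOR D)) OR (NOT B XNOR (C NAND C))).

NOT C AND NOT ((A OR D) NAND A) AND NOT ((A AND D) NOR (A NOR D)) AND NOT (NOT B XNOR (C NAND C))
De Morgan's: NOT(OR of terms) = AND of negations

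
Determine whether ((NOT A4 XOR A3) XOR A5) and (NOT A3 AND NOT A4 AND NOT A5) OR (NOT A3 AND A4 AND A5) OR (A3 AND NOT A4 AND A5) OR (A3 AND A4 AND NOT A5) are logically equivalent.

Yes, they are equivalent — the two output columns agree on all 8 assignments:
A3 | A4 | A5 | Expression 1 | Expression 2
------------------------------------------
0 | 0 | 0 | 1 | 1
0 | 0 | 1 | 0 | 0
0 | 1 | 0 | 0 | 0
0 | 1 | 1 | 1 | 1
1 | 0 | 0 | 0 | 0
1 | 0 | 1 | 1 | 1
1 | 1 | 0 | 1 | 1
1 | 1 | 1 | 0 | 0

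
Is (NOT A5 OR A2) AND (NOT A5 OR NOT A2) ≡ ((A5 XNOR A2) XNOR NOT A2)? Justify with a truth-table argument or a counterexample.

Yes, they are equivalent — the two output columns agree on all 4 assignments:
A5 | A2 | Expression 1 | Expression 2
-------------------------------------
0 | 0 | 1 | 1
0 | 1 | 1 | 1
1 | 0 | 0 | 0
1 | 1 | 0 | 0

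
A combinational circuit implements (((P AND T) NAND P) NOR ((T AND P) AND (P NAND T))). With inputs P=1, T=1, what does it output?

Substituting: (((1 AND 1) NAND 1) NOR ((1 AND 1) AND (1 NAND 1)))
= 1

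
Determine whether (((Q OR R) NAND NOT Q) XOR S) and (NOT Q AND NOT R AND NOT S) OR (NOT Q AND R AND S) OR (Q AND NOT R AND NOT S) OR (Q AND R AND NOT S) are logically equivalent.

Yes, they are equivalent — the two output columns agree on all 8 assignments:
Q | R | S | Expression 1 | Expression 2
---------------------------------------
0 | 0 | 0 | 1 | 1
0 | 0 | 1 | 0 | 0
0 | 1 | 0 | 0 | 0
0 | 1 | 1 | 1 | 1
1 | 0 | 0 | 1 | 1
1 | 0 | 1 | 0 | 0
1 | 1 | 0 | 1 | 1
1 | 1 | 1 | 0 | 0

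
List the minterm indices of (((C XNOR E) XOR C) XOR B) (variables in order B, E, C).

Σm(0, 1, 6, 7) = (NOT B AND NOT E AND NOT C) OR (NOT B AND NOT E AND C) OR (B AND E AND NOT C) OR (B AND E AND C)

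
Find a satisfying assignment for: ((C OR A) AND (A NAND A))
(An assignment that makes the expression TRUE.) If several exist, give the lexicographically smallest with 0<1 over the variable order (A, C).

A=0, C=1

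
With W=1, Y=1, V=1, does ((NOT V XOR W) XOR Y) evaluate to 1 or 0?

Substituting: ((NOT 1 XOR 1) XOR 1)
= 0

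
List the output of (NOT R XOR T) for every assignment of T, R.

T | R | Output
--------------
0 | 0 | 1
0 | 1 | 0
1 | 0 | 0
1 | 1 | 1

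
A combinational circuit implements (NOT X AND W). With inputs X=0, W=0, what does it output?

Substituting: (NOT 0 AND 0)
= 0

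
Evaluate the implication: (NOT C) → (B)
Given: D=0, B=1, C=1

Antecedent (NOT C) = 0; consequent (B) = 1.
0 → 1 = 1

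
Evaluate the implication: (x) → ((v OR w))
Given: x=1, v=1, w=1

Antecedent (x) = 1; consequent ((v OR w)) = 1.
1 → 1 = 1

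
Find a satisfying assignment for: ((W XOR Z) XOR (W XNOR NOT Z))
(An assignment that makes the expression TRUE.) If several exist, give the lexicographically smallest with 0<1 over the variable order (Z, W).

UNSATISFIABLE - no assignment makes this expression true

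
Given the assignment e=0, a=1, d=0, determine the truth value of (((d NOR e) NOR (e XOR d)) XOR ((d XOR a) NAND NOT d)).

Substituting: (((0 NOR 0) NOR (0 XOR 0)) XOR ((0 XOR 1) NAND NOT 0))
= 0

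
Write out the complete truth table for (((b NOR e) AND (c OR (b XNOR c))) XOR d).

d | c | b | e | Output
----------------------
0 | 0 | 0 | 0 | 1
0 | 0 | 0 | 1 | 0
0 | 0 | 1 | 0 | 0
0 | 0 | 1 | 1 | 0
0 | 1 | 0 | 0 | 1
0 | 1 | 0 | 1 | 0
0 | 1 | 1 | 0 | 0
0 | 1 | 1 | 1 | 0
1 | 0 | 0 | 0 | 0
1 | 0 | 0 | 1 | 1
1 | 0 | 1 | 0 | 1
1 | 0 | 1 | 1 | 1
1 | 1 | 0 | 0 | 0
1 | 1 | 0 | 1 | 1
1 | 1 | 1 | 0 | 1
1 | 1 | 1 | 1 | 1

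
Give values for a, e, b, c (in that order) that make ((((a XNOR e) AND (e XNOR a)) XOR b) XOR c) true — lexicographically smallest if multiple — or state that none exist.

a=0, e=0, b=0, c=0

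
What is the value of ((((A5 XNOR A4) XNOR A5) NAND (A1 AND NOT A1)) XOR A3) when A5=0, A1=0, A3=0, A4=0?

Substituting: ((((0 XNOR 0) XNOR 0) NAND (0 AND NOT 0)) XOR 0)
= 1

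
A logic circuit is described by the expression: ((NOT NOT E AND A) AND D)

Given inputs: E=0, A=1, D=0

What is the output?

Substituting: ((NOT NOT 0 AND 1) AND 0)
= 0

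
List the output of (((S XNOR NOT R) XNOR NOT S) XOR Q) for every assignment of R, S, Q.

R | S | Q | Output
------------------
0 | 0 | 0 | 0
0 | 0 | 1 | 1
0 | 1 | 0 | 0
0 | 1 | 1 | 1
1 | 0 | 0 | 1
1 | 0 | 1 | 0
1 | 1 | 0 | 1
1 | 1 | 1 | 0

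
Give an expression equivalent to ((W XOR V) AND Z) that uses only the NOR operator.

((((((W NOR V) NOR (W NOR V)) NOR ((W NOR V) NOR (W NOR V))) NOR ((((W NOR W) NOR (V NOR V)) NOR ((W NOR W) NOR (V NOR V))) NOR (((W NOR W) NOR (V NOR V)) NOR ((W NOR W) NOR (V NOR V))))) NOR ((((W NOR V) NOR (W NOR V)) NOR ((W NOR V) NOR (W NOR V))) NOR ((((W NOR W) NOR (V NOR V)) NOR ((W NOR W) NOR (V NOR V))) NOR (((W NOR W) NOR (V NOR V)) NOR ((W NOR W) NOR (V NOR V)))))) NOR (Z NOR Z))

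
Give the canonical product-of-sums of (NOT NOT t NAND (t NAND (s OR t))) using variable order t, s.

ΠM() = TRUE (no maxterms)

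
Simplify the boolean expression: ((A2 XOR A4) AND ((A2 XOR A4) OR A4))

By absorption (E AND (E OR v) = E):
= (A2 XOR A4)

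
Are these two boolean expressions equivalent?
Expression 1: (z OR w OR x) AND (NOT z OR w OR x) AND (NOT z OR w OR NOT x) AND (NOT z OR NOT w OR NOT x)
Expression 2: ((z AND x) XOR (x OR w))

Yes, they are equivalent — the two output columns agree on all 8 assignments:
z | w | x | Expression 1 | Expression 2
---------------------------------------
0 | 0 | 0 | 0 | 0
0 | 0 | 1 | 1 | 1
0 | 1 | 0 | 1 | 1
0 | 1 | 1 | 1 | 1
1 | 0 | 0 | 0 | 0
1 | 0 | 1 | 0 | 0
1 | 1 | 0 | 1 | 1
1 | 1 | 1 | 0 | 0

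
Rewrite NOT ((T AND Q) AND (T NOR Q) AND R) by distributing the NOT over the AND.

NOT (T AND Q) OR NOT (T NOR Q) OR NOT R
De Morgan's: NOT(AND of terms) = OR of negations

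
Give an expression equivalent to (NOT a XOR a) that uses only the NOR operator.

(((((a NOR a) NOR a) NOR ((a NOR a) NOR a)) NOR (((a NOR a) NOR a) NOR ((a NOR a) NOR a))) NOR (((((a NOR a) NOR (a NOR a)) NOR (a NOR a)) NOR (((a NOR a) NOR (a NOR a)) NOR (a NOR a))) NOR ((((a NOR a) NOR (a NOR a)) NOR (a NOR a)) NOR (((a NOR a) NOR (a NOR a)) NOR (a NOR a)))))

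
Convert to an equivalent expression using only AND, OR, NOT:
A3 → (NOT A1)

NOT A3 OR (NOT A1)
(Implication elimination: A → B = NOT A OR B)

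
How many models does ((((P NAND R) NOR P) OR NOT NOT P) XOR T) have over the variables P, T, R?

Satisfying assignments: (0,1,0), (0,1,1), (1,0,0), (1,0,1)
Count: 4 out of 8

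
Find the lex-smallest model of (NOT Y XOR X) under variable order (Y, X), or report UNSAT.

Y=0, X=0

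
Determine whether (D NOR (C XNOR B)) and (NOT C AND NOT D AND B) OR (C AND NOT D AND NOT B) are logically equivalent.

Yes, they are equivalent — the two output columns agree on all 8 assignments:
C | D | B | Expression 1 | Expression 2
---------------------------------------
0 | 0 | 0 | 0 | 0
0 | 0 | 1 | 1 | 1
0 | 1 | 0 | 0 | 0
0 | 1 | 1 | 0 | 0
1 | 0 | 0 | 1 | 1
1 | 0 | 1 | 0 | 0
1 | 1 | 0 | 0 | 0
1 | 1 | 1 | 0 | 0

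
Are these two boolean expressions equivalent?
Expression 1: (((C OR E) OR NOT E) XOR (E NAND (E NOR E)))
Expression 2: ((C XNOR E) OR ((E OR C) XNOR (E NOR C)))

No. Counterexample: with C=0, E=0, Expression 1 = 0 but Expression 2 = 1.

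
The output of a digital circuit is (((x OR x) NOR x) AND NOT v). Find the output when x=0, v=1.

Substituting: (((0 OR 0) NOR 0) AND NOT 1)
= 0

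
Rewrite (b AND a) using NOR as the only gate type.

((b NOR b) NOR (a NOR a))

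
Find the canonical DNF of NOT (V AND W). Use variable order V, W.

(NOT V AND NOT W) OR (NOT V AND W) OR (V AND NOT W)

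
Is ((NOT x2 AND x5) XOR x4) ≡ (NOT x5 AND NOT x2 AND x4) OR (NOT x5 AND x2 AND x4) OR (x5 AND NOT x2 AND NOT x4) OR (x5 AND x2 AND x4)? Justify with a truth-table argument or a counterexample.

Yes, they are equivalent — the two output columns agree on all 8 assignments:
x5 | x2 | x4 | Expression 1 | Expression 2
------------------------------------------
0 | 0 | 0 | 0 | 0
0 | 0 | 1 | 1 | 1
0 | 1 | 0 | 0 | 0
0 | 1 | 1 | 1 | 1
1 | 0 | 0 | 1 | 1
1 | 0 | 1 | 0 | 0
1 | 1 | 0 | 0 | 0
1 | 1 | 1 | 1 | 1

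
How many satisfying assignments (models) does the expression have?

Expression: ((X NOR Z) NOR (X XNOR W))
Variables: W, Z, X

Satisfying assignments: (0,0,1), (0,1,1), (1,1,0)
Count: 3 out of 8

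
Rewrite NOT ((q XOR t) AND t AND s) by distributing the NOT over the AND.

NOT (q XOR t) OR NOT t OR NOT s
De Morgan's: NOT(AND of terms) = OR of negations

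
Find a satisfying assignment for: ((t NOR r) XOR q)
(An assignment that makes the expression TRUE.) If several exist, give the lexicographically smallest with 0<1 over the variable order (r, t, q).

r=0, t=0, q=0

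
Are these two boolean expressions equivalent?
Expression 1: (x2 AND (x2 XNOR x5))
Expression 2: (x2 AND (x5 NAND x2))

No. Counterexample: with x2=1, x5=0, Expression 1 = 0 but Expression 2 = 1.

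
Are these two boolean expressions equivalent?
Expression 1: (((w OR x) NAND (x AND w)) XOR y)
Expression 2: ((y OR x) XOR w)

No. Counterexample: with y=0, w=0, x=0, Expression 1 = 1 but Expression 2 = 0.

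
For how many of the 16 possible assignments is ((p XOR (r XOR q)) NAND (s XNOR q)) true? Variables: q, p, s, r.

Satisfying assignments: (0,0,0,0), (0,0,1,0), (0,0,1,1), (0,1,0,1), (0,1,1,0), (0,1,1,1), (1,0,0,0), (1,0,0,1), (1,0,1,1), (1,1,0,0), (1,1,0,1), (1,1,1,0)
Count: 12 out of 16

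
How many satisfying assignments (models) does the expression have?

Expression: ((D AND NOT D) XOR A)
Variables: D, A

Satisfying assignments: (0,1), (1,1)
Count: 2 out of 4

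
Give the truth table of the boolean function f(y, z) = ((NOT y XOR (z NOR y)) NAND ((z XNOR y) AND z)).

y | z | Output
--------------
0 | 0 | 1
0 | 1 | 1
1 | 0 | 1
1 | 1 | 1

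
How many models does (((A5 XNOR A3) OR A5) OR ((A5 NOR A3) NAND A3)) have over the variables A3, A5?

Satisfying assignments: (0,0), (0,1), (1,0), (1,1)
Count: 4 out of 4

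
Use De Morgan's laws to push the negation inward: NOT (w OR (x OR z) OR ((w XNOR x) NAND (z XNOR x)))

NOT w AND NOT (x OR z) AND NOT ((w XNOR x) NAND (z XNOR x))
De Morgan's: NOT(OR of terms) = AND of negations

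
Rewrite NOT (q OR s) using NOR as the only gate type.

(((q NOR s) NOR (q NOR s)) NOR ((q NOR s) NOR (q NOR s)))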